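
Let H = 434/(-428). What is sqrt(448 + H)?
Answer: sqrt(20470170)/214 ≈ 21.142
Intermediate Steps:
H = -217/214 (H = 434*(-1/428) = -217/214 ≈ -1.0140)
sqrt(448 + H) = sqrt(448 - 217/214) = sqrt(95655/214) = sqrt(20470170)/214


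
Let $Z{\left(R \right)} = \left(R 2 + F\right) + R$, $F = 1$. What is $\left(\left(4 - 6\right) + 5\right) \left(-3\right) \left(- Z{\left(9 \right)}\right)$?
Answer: $252$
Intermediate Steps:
$Z{\left(R \right)} = 1 + 3 R$ ($Z{\left(R \right)} = \left(R 2 + 1\right) + R = \left(2 R + 1\right) + R = \left(1 + 2 R\right) + R = 1 + 3 R$)
$\left(\left(4 - 6\right) + 5\right) \left(-3\right) \left(- Z{\left(9 \right)}\right) = \left(\left(4 - 6\right) + 5\right) \left(-3\right) \left(- (1 + 3 \cdot 9)\right) = \left(\left(4 - 6\right) + 5\right) \left(-3\right) \left(- (1 + 27)\right) = \left(-2 + 5\right) \left(-3\right) \left(\left(-1\right) 28\right) = 3 \left(-3\right) \left(-28\right) = \left(-9\right) \left(-28\right) = 252$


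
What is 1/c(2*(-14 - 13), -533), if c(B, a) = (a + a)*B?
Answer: 1/57564 ≈ 1.7372e-5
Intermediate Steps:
c(B, a) = 2*B*a (c(B, a) = (2*a)*B = 2*B*a)
1/c(2*(-14 - 13), -533) = 1/(2*(2*(-14 - 13))*(-533)) = 1/(2*(2*(-27))*(-533)) = 1/(2*(-54)*(-533)) = 1/57564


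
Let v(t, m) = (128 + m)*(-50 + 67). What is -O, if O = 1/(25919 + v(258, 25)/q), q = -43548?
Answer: -14516/376239337 ≈ -3.8582e-5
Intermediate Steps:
v(t, m) = 2176 + 17*m (v(t, m) = (128 + m)*17 = 2176 + 17*m)
O = 14516/376239337 (O = 1/(25919 + (2176 + 17*25)/(-43548)) = 1/(25919 + (2176 + 425)*(-1/43548)) = 1/(25919 + 2601*(-1/43548)) = 1/(25919 - 867/14516) = 1/(376239337/14516) = 14516/376239337 ≈ 3.8582e-5)
-O = -1*14516/376239337 = -14516/376239337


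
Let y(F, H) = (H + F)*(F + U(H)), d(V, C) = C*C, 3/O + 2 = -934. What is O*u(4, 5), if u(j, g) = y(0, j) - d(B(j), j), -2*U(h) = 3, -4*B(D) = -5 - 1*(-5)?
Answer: 11/156 ≈ 0.070513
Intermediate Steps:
O = -1/312 (O = 3/(-2 - 934) = 3/(-936) = 3*(-1/936) = -1/312 ≈ -0.0032051)
B(D) = 0 (B(D) = -(-5 - 1*(-5))/4 = -(-5 + 5)/4 = -¼*0 = 0)
U(h) = -3/2 (U(h) = -½*3 = -3/2)
d(V, C) = C²
y(F, H) = (-3/2 + F)*(F + H) (y(F, H) = (H + F)*(F - 3/2) = (F + H)*(-3/2 + F) = (-3/2 + F)*(F + H))
u(j, g) = -j² - 3*j/2 (u(j, g) = (0² - 3/2*0 - 3*j/2 + 0*j) - j² = (0 + 0 - 3*j/2 + 0) - j² = -3*j/2 - j² = -j² - 3*j/2)
O*u(4, 5) = -4*(-3 - 2*4)/624 = -4*(-3 - 8)/624 = -4*(-11)/624 = -1/312*(-22) = 11/156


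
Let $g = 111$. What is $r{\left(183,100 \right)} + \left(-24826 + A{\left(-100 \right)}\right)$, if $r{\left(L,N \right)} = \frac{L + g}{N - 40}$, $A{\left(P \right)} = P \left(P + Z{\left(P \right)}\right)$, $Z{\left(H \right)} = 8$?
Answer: $- \frac{156211}{10} \approx -15621.0$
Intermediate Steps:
$A{\left(P \right)} = P \left(8 + P\right)$ ($A{\left(P \right)} = P \left(P + 8\right) = P \left(8 + P\right)$)
$r{\left(L,N \right)} = \frac{111 + L}{-40 + N}$ ($r{\left(L,N \right)} = \frac{L + 111}{N - 40} = \frac{111 + L}{-40 + N}$)
$r{\left(183,100 \right)} + \left(-24826 + A{\left(-100 \right)}\right) = \frac{111 + 183}{-40 + 100} - \left(24826 + 100 \left(8 - 100\right)\right) = \frac{1}{60} \cdot 294 - 15626 = \frac{1}{60} \cdot 294 + \left(-24826 + 9200\right) = \frac{49}{10} - 15626 = - \frac{156211}{10}$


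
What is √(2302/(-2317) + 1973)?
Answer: √10586695063/2317 ≈ 44.407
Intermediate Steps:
√(2302/(-2317) + 1973) = √(2302*(-1/2317) + 1973) = √(-2302/2317 + 1973) = √(4569139/2317) = √10586695063/2317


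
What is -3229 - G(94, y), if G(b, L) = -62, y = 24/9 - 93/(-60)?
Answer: -3167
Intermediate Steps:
y = 253/60 (y = 24*(⅑) - 93*(-1/60) = 8/3 + 31/20 = 253/60 ≈ 4.2167)
-3229 - G(94, y) = -3229 - 1*(-62) = -3229 + 62 = -3167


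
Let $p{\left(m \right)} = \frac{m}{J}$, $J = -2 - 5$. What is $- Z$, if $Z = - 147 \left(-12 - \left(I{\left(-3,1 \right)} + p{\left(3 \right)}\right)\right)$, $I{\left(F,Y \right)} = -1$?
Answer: $-1554$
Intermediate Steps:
$J = -7$ ($J = -2 - 5 = -7$)
$p{\left(m \right)} = - \frac{m}{7}$ ($p{\left(m \right)} = \frac{m}{-7} = m \left(- \frac{1}{7}\right) = - \frac{m}{7}$)
$Z = 1554$ ($Z = - 147 \left(-12 - \left(-1 - \frac{3}{7}\right)\right) = - 147 \left(-12 - - \frac{10}{7}\right) = - 147 \left(-12 + \frac{10}{7}\right) = \left(-147\right) \left(- \frac{74}{7}\right) = 1554$)
$- Z = \left(-1\right) 1554 = -1554$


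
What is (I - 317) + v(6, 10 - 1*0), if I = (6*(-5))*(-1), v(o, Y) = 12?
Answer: -275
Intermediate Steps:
I = 30 (I = -30*(-1) = 30)
(I - 317) + v(6, 10 - 1*0) = (30 - 317) + 12 = -287 + 12 = -275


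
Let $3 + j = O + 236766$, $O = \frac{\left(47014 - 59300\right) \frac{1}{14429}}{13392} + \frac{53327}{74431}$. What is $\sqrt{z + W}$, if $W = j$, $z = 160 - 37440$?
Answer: $\frac{\sqrt{124193957598744388112658}}{789035436} \approx 446.64$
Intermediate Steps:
$z = -37280$ ($z = 160 - 37440 = -37280$)
$O = \frac{166187591785}{231976418184}$ ($O = \left(47014 - 59300\right) \frac{1}{14429} \cdot \frac{1}{13392} + 53327 \cdot \frac{1}{74431} = \left(-12286\right) \frac{1}{14429} \cdot \frac{1}{13392} + \frac{53327}{74431} = \left(- \frac{12286}{14429}\right) \frac{1}{13392} + \frac{53327}{74431} = - \frac{6143}{96616584} + \frac{53327}{74431} = \frac{166187591785}{231976418184} \approx 0.7164$)
$j = \frac{54923598886090177}{231976418184}$ ($j = -3 + \left(\frac{166187591785}{231976418184} + 236766\right) = -3 + \frac{54924294815344729}{231976418184} = \frac{54923598886090177}{231976418184} \approx 2.3676 \cdot 10^{5}$)
$W = \frac{54923598886090177}{231976418184} \approx 2.3676 \cdot 10^{5}$
$\sqrt{z + W} = \sqrt{-37280 + \frac{54923598886090177}{231976418184}} = \sqrt{\frac{46275518016190657}{231976418184}} = \frac{\sqrt{124193957598744388112658}}{789035436}$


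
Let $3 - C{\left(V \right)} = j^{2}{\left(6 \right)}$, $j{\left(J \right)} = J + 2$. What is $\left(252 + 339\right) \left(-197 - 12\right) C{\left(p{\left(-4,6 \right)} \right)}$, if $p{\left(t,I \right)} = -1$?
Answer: $7534659$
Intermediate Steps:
$j{\left(J \right)} = 2 + J$
$C{\left(V \right)} = -61$ ($C{\left(V \right)} = 3 - \left(2 + 6\right)^{2} = 3 - 8^{2} = 3 - 64 = -61$)
$\left(252 + 339\right) \left(-197 - 12\right) C{\left(p{\left(-4,6 \right)} \right)} = \left(252 + 339\right) \left(-197 - 12\right) \left(-61\right) = 591 \left(-209\right) \left(-61\right) = \left(-123519\right) \left(-61\right) = 7534659$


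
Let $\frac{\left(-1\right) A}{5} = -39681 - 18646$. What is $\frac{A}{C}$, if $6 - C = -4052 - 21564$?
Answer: $\frac{291635}{25622} \approx 11.382$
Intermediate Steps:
$A = 291635$ ($A = - 5 \left(-39681 - 18646\right) = \left(-5\right) \left(-58327\right) = 291635$)
$C = 25622$ ($C = 6 - \left(-4052 - 21564\right) = 6 - -25616 = 6 + 25616 = 25622$)
$\frac{A}{C} = \frac{291635}{25622}$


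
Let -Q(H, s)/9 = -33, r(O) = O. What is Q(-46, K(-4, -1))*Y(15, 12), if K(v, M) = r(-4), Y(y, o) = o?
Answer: 3564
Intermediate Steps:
K(v, M) = -4
Q(H, s) = 297 (Q(H, s) = -9*(-33) = 297)
Q(-46, K(-4, -1))*Y(15, 12) = 297*12 = 3564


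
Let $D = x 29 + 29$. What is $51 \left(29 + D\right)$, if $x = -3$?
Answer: $-1479$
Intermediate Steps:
$D = -58$ ($D = \left(-3\right) 29 + 29 = -87 + 29 = -58$)
$51 \left(29 + D\right) = 51 \left(29 - 58\right) = 51 \left(-29\right) = -1479$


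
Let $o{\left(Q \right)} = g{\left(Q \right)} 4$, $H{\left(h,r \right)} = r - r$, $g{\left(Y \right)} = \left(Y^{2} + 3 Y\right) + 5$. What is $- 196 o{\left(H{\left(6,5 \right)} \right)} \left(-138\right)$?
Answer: $540960$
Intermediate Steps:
$g{\left(Y \right)} = 5 + Y^{2} + 3 Y$
$H{\left(h,r \right)} = 0$
$o{\left(Q \right)} = 20 + 4 Q^{2} + 12 Q$ ($o{\left(Q \right)} = \left(5 + Q^{2} + 3 Q\right) 4 = 20 + 4 Q^{2} + 12 Q$)
$- 196 o{\left(H{\left(6,5 \right)} \right)} \left(-138\right) = - 196 \left(20 + 4 \cdot 0^{2} + 12 \cdot 0\right) \left(-138\right) = - 196 \left(20 + 4 \cdot 0 + 0\right) \left(-138\right) = - 196 \left(20 + 0 + 0\right) \left(-138\right) = \left(-196\right) 20 \left(-138\right) = \left(-3920\right) \left(-138\right) = 540960$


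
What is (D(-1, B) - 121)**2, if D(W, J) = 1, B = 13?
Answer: 14400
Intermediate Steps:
(D(-1, B) - 121)**2 = (1 - 121)**2 = (-120)**2 = 14400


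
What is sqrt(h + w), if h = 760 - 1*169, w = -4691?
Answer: 10*I*sqrt(41) ≈ 64.031*I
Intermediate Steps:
h = 591 (h = 760 - 169 = 591)
sqrt(h + w) = sqrt(591 - 4691) = sqrt(-4100) = 10*I*sqrt(41)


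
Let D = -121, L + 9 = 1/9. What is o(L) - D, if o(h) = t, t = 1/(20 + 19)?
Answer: 4720/39 ≈ 121.03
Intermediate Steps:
t = 1/39 ≈ 0.025641
L = -80/9 (L = -9 + 1/9 = -9 + ⅑ = -80/9 ≈ -8.8889)
o(h) = 1/39
o(L) - D = 1/39 - 1*(-121) = 1/39 + 121 = 4720/39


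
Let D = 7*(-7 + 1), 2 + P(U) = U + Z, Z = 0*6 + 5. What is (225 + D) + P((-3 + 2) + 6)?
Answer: 191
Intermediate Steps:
Z = 5 (Z = 0 + 5 = 5)
P(U) = 3 + U (P(U) = -2 + (U + 5) = -2 + (5 + U) = 3 + U)
D = -42 (D = 7*(-6) = -42)
(225 + D) + P((-3 + 2) + 6) = (225 - 42) + (3 + ((-3 + 2) + 6)) = 183 + (3 + (-1 + 6)) = 183 + (3 + 5) = 183 + 8 = 191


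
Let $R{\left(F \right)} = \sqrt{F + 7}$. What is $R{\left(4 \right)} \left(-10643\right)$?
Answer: $- 10643 \sqrt{11} \approx -35299.0$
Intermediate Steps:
$R{\left(F \right)} = \sqrt{7 + F}$
$R{\left(4 \right)} \left(-10643\right) = \sqrt{7 + 4} \left(-10643\right) = \sqrt{11} \left(-10643\right) = - 10643 \sqrt{11}$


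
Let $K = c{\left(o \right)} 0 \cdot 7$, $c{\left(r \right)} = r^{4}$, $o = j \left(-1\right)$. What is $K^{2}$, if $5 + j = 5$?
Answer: $0$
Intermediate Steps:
$j = 0$ ($j = -5 + 5 = 0$)
$o = 0$ ($o = 0 \left(-1\right) = 0$)
$K = 0$ ($K = 0^{4} \cdot 0 \cdot 7 = 0 \cdot 0 = 0$)
$K^{2} = 0^{2} = 0$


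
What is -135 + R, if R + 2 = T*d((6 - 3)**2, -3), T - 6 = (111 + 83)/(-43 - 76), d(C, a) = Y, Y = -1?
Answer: -16823/119 ≈ -141.37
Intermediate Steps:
d(C, a) = -1
T = 520/119 (T = 6 + (111 + 83)/(-43 - 76) = 6 + 194/(-119) = 6 + 194*(-1/119) = 6 - 194/119 = 520/119 ≈ 4.3698)
R = -758/119 (R = -2 + (520/119)*(-1) = -2 - 520/119 = -758/119 ≈ -6.3698)
-135 + R = -135 - 758/119 = -16823/119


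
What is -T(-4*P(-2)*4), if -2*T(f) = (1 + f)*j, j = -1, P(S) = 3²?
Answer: 143/2 ≈ 71.500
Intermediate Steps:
P(S) = 9
T(f) = ½ + f/2 (T(f) = -(1 + f)*(-1)/2 = -(-1 - f)/2 = ½ + f/2)
-T(-4*P(-2)*4) = -(½ + (-4*9*4)/2) = -(½ + (-36*4)/2) = -(½ + (½)*(-144)) = -(½ - 72) = -1*(-143/2) = 143/2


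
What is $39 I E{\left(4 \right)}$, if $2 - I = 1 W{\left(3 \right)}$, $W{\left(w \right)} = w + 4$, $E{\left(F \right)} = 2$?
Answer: $-390$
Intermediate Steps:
$W{\left(w \right)} = 4 + w$
$I = -5$ ($I = 2 - 1 \left(4 + 3\right) = 2 - 1 \cdot 7 = 2 - 7 = -5$)
$39 I E{\left(4 \right)} = 39 \left(-5\right) 2 = \left(-195\right) 2 = -390$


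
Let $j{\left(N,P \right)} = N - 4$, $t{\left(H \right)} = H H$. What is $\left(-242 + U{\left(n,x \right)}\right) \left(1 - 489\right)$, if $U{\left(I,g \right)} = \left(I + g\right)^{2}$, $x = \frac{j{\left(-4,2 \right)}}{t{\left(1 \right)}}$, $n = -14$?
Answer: $-118096$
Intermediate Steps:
$t{\left(H \right)} = H^{2}$
$j{\left(N,P \right)} = -4 + N$
$x = -8$ ($x = \frac{-4 - 4}{1^{2}} = - \frac{8}{1} = \left(-8\right) 1 = -8$)
$\left(-242 + U{\left(n,x \right)}\right) \left(1 - 489\right) = \left(-242 + \left(-14 - 8\right)^{2}\right) \left(1 - 489\right) = \left(-242 + \left(-22\right)^{2}\right) \left(-488\right) = \left(-242 + 484\right) \left(-488\right) = 242 \left(-488\right) = -118096$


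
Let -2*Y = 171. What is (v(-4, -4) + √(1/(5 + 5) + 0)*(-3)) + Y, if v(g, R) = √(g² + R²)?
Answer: -171/2 + 4*√2 - 3*√10/10 ≈ -80.792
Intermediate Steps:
Y = -171/2 (Y = -½*171 = -171/2 ≈ -85.500)
v(g, R) = √(R² + g²)
(v(-4, -4) + √(1/(5 + 5) + 0)*(-3)) + Y = (√((-4)² + (-4)²) + √(1/(5 + 5) + 0)*(-3)) - 171/2 = (√(16 + 16) + √(1/10 + 0)*(-3)) - 171/2 = (√32 + √(⅒ + 0)*(-3)) - 171/2 = (4*√2 + √(⅒)*(-3)) - 171/2 = (4*√2 + (√10/10)*(-3)) - 171/2 = (4*√2 - 3*√10/10) - 171/2 = -171/2 + 4*√2 - 3*√10/10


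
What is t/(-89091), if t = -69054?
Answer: 23018/29697 ≈ 0.77509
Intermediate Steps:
t/(-89091) = -69054/(-89091) = -69054*(-1/89091) = 23018/29697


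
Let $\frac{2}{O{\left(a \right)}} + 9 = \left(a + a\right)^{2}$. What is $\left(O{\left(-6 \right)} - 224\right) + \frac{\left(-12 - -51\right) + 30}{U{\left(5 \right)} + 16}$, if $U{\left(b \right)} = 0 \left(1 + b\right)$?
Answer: $- \frac{474493}{2160} \approx -219.67$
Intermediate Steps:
$U{\left(b \right)} = 0$
$O{\left(a \right)} = \frac{2}{-9 + 4 a^{2}}$ ($O{\left(a \right)} = \frac{2}{-9 + \left(a + a\right)^{2}} = \frac{2}{-9 + \left(2 a\right)^{2}} = \frac{2}{-9 + 4 a^{2}}$)
$\left(O{\left(-6 \right)} - 224\right) + \frac{\left(-12 - -51\right) + 30}{U{\left(5 \right)} + 16} = \left(\frac{2}{-9 + 4 \left(-6\right)^{2}} - 224\right) + \frac{\left(-12 - -51\right) + 30}{0 + 16} = \left(\frac{2}{-9 + 4 \cdot 36} - 224\right) + \frac{\left(-12 + 51\right) + 30}{16} = \left(\frac{2}{-9 + 144} - 224\right) + \left(39 + 30\right) \frac{1}{16} = \left(\frac{2}{135} - 224\right) + 69 \cdot \frac{1}{16} = \left(2 \cdot \frac{1}{135} - 224\right) + \frac{69}{16} = \left(\frac{2}{135} - 224\right) + \frac{69}{16} = - \frac{30238}{135} + \frac{69}{16} = - \frac{474493}{2160}$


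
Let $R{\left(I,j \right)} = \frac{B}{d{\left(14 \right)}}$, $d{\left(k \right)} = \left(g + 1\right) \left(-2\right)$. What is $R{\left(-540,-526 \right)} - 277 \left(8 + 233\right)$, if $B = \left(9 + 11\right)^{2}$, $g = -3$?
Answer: $-66657$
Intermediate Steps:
$d{\left(k \right)} = 4$ ($d{\left(k \right)} = \left(-3 + 1\right) \left(-2\right) = \left(-2\right) \left(-2\right) = 4$)
$B = 400$ ($B = 20^{2} = 400$)
$R{\left(I,j \right)} = 100$ ($R{\left(I,j \right)} = \frac{400}{4} = 400 \cdot \frac{1}{4} = 100$)
$R{\left(-540,-526 \right)} - 277 \left(8 + 233\right) = 100 - 277 \left(8 + 233\right) = 100 - 277 \cdot 241 = 100 - 66757 = -66657$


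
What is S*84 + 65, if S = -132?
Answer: -11023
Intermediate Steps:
S*84 + 65 = -132*84 + 65 = -11088 + 65 = -11023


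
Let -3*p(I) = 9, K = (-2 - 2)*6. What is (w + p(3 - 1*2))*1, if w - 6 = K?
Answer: -21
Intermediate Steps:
K = -24 (K = -4*6 = -24)
p(I) = -3 (p(I) = -⅓*9 = -3)
w = -18 (w = 6 - 24 = -18)
(w + p(3 - 1*2))*1 = (-18 - 3)*1 = -21*1 = -21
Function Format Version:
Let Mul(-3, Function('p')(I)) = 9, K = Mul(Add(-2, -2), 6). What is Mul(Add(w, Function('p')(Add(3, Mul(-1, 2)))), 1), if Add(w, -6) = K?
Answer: -21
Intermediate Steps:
K = -24 (K = Mul(-4, 6) = -24)
Function('p')(I) = -3 (Function('p')(I) = Mul(Rational(-1, 3), 9) = -3)
w = -18 (w = Add(6, -24) = -18)
Mul(Add(w, Function('p')(Add(3, Mul(-1, 2)))), 1) = Mul(Add(-18, -3), 1) = Mul(-21, 1) = -21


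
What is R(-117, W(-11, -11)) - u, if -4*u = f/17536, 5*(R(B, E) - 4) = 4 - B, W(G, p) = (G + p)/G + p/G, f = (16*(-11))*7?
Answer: 617759/21920 ≈ 28.182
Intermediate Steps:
f = -1232 (f = -176*7 = -1232)
W(G, p) = p/G + (G + p)/G (W(G, p) = (G + p)/G + p/G = p/G + (G + p)/G)
R(B, E) = 24/5 - B/5 (R(B, E) = 4 + (4 - B)/5 = 4 + (⅘ - B/5) = 24/5 - B/5)
u = 77/4384 (u = -(-308)/17536 = -¼*(-77/1096) = 77/4384 ≈ 0.017564)
R(-117, W(-11, -11)) - u = (24/5 - ⅕*(-117)) - 1*77/4384 = (24/5 + 117/5) - 77/4384 = 141/5 - 77/4384 = 617759/21920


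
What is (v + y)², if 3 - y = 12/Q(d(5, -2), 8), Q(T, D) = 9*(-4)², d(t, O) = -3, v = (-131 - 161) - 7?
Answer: 12623809/144 ≈ 87665.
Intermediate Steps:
v = -299 (v = -292 - 7 = -299)
Q(T, D) = 144 (Q(T, D) = 9*16 = 144)
y = 35/12 (y = 3 - 12/144 = 3 - 1*1/12 = 3 - 1/12 = 35/12 ≈ 2.9167)
(v + y)² = (-299 + 35/12)² = (-3553/12)² = 12623809/144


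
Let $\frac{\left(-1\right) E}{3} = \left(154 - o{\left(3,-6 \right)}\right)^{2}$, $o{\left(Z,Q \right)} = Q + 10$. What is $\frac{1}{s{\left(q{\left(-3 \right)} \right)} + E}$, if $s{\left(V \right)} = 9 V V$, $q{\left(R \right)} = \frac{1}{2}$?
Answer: $- \frac{4}{269991} \approx -1.4815 \cdot 10^{-5}$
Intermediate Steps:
$o{\left(Z,Q \right)} = 10 + Q$
$q{\left(R \right)} = \frac{1}{2}$
$E = -67500$ ($E = - 3 \left(154 - \left(10 - 6\right)\right)^{2} = - 3 \left(154 - 4\right)^{2} = - 3 \cdot 150^{2} = \left(-3\right) 22500 = -67500$)
$s{\left(V \right)} = 9 V^{2}$
$\frac{1}{s{\left(q{\left(-3 \right)} \right)} + E} = \frac{1}{\frac{9}{4} - 67500} = \frac{1}{- \frac{269991}{4}} = - \frac{4}{269991}$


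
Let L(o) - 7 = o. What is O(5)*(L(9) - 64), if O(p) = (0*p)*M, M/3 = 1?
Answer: 0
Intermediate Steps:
M = 3 (M = 3*1 = 3)
L(o) = 7 + o
O(p) = 0 (O(p) = (0*p)*3 = 0*3 = 0)
O(5)*(L(9) - 64) = 0*((7 + 9) - 64) = 0*(16 - 64) = 0*(-48) = 0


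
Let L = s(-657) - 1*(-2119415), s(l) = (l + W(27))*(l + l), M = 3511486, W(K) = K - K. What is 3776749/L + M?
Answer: 10473758718267/2982713 ≈ 3.5115e+6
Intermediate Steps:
W(K) = 0
s(l) = 2*l**2 (s(l) = (l + 0)*(l + l) = l*(2*l) = 2*l**2)
L = 2982713 (L = 2*(-657)**2 - 1*(-2119415) = 2*431649 + 2119415 = 863298 + 2119415 = 2982713)
3776749/L + M = 3776749/2982713 + 3511486 = 10473758718267/2982713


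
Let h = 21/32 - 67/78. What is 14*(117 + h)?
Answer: 1020341/624 ≈ 1635.2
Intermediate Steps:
h = -253/1248 (h = 21*(1/32) - 67*1/78 = 21/32 - 67/78 = -253/1248 ≈ -0.20272)
14*(117 + h) = 14*(117 - 253/1248) = 14*(145763/1248) = 1020341/624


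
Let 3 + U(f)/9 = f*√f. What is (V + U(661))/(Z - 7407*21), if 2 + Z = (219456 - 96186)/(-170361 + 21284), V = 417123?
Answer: -62179420392/23188901543 - 886859073*√661/23188901543 ≈ -3.6647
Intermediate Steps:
U(f) = -27 + 9*f^(3/2) (U(f) = -27 + 9*(f*√f) = -27 + 9*f^(3/2))
Z = -421424/149077 (Z = -2 + (219456 - 96186)/(-170361 + 21284) = -2 + 123270/(-149077) = -2 + 123270*(-1/149077) = -2 - 123270/149077 = -421424/149077 ≈ -2.8269)
(V + U(661))/(Z - 7407*21) = (417123 + (-27 + 9*661^(3/2)))/(-421424/149077 - 7407*21) = (417123 + (-27 + 9*(661*√661)))/(-421424/149077 - 155547) = (417123 + (-27 + 5949*√661))/(-23188901543/149077) = (417096 + 5949*√661)*(-149077/23188901543) = -62179420392/23188901543 - 886859073*√661/23188901543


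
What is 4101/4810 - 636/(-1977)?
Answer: 3722279/3169790 ≈ 1.1743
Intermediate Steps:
4101/4810 - 636/(-1977) = 4101*(1/4810) - 636*(-1/1977) = 4101/4810 + 212/659 = 3722279/3169790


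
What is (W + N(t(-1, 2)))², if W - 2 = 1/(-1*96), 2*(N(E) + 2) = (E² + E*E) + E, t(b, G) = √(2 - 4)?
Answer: 32641/9216 - 193*I*√2/96 ≈ 3.5418 - 2.8432*I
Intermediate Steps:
t(b, G) = I*√2 (t(b, G) = √(-2) = I*√2)
N(E) = -2 + E² + E/2 (N(E) = -2 + ((E² + E*E) + E)/2 = -2 + ((E² + E²) + E)/2 = -2 + (2*E² + E)/2 = -2 + (E + 2*E²)/2 = -2 + (E² + E/2) = -2 + E² + E/2)
W = 191/96 (W = 2 + 1/(-1*96) = 2 + 1/(-96) = 2 - 1/96 = 191/96 ≈ 1.9896)
(W + N(t(-1, 2)))² = (191/96 + (-2 + (I*√2)² + (I*√2)/2))² = (191/96 + (-2 - 2 + I*√2/2))² = (191/96 + (-4 + I*√2/2))² = (-193/96 + I*√2/2)²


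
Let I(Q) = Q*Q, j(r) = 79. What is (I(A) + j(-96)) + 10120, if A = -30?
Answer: 11099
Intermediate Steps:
I(Q) = Q**2
(I(A) + j(-96)) + 10120 = ((-30)**2 + 79) + 10120 = (900 + 79) + 10120 = 979 + 10120 = 11099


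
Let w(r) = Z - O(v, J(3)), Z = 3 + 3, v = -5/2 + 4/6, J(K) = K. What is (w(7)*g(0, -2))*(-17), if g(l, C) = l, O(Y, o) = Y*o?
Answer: 0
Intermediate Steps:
v = -11/6 (v = -5*½ + 4*(⅙) = -5/2 + ⅔ = -11/6 ≈ -1.8333)
Z = 6
w(r) = 23/2 (w(r) = 6 - (-11)*3/6 = 6 - 1*(-11/2) = 6 + 11/2 = 23/2)
(w(7)*g(0, -2))*(-17) = ((23/2)*0)*(-17) = 0*(-17) = 0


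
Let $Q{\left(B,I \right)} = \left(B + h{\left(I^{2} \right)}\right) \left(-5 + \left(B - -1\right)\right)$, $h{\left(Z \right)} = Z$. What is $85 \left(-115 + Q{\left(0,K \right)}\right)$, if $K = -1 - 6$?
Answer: $-26435$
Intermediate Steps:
$K = -7$
$Q{\left(B,I \right)} = \left(-4 + B\right) \left(B + I^{2}\right)$ ($Q{\left(B,I \right)} = \left(B + I^{2}\right) \left(-5 + \left(B - -1\right)\right) = \left(B + I^{2}\right) \left(-5 + \left(B + 1\right)\right) = \left(B + I^{2}\right) \left(-5 + \left(1 + B\right)\right) = \left(B + I^{2}\right) \left(-4 + B\right) = \left(-4 + B\right) \left(B + I^{2}\right)$)
$85 \left(-115 + Q{\left(0,K \right)}\right) = 85 \left(-115 + \left(0^{2} - 0 - 4 \left(-7\right)^{2} + 0 \left(-7\right)^{2}\right)\right) = 85 \left(-115 + \left(0 + 0 - 196 + 0 \cdot 49\right)\right) = 85 \left(-115 + \left(0 + 0 - 196 + 0\right)\right) = 85 \left(-115 - 196\right) = 85 \left(-311\right) = -26435$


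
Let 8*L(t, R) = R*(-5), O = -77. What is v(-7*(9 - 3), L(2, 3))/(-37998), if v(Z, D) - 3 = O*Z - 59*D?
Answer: -8927/101328 ≈ -0.088100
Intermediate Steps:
L(t, R) = -5*R/8 (L(t, R) = (R*(-5))/8 = (-5*R)/8 = -5*R/8)
v(Z, D) = 3 - 77*Z - 59*D (v(Z, D) = 3 + (-77*Z - 59*D) = 3 - 77*Z - 59*D)
v(-7*(9 - 3), L(2, 3))/(-37998) = (3 - (-539)*(9 - 3) - (-295)*3/8)/(-37998) = (3 - (-539)*6 - 59*(-15/8))*(-1/37998) = (3 - 77*(-42) + 885/8)*(-1/37998) = (3 + 3234 + 885/8)*(-1/37998) = (26781/8)*(-1/37998) = -8927/101328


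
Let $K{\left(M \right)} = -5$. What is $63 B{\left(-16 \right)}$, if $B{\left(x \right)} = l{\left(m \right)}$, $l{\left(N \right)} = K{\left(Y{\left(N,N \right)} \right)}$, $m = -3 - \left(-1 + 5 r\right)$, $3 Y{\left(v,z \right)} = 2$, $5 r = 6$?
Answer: $-315$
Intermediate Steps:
$r = \frac{6}{5}$ ($r = \frac{1}{5} \cdot 6 = \frac{6}{5} \approx 1.2$)
$Y{\left(v,z \right)} = \frac{2}{3}$ ($Y{\left(v,z \right)} = \frac{1}{3} \cdot 2 = \frac{2}{3}$)
$m = -8$ ($m = -3 - \left(-1 + 5 \cdot \frac{6}{5}\right) = -3 - \left(-1 + 6\right) = -3 - 5 = -8$)
$l{\left(N \right)} = -5$
$B{\left(x \right)} = -5$
$63 B{\left(-16 \right)} = 63 \left(-5\right) = -315$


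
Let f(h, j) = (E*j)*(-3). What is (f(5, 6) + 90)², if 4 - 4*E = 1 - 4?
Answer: 13689/4 ≈ 3422.3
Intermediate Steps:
E = 7/4 (E = 1 - (1 - 4)/4 = 1 - ¼*(-3) = 1 + ¾ = 7/4 ≈ 1.7500)
f(h, j) = -21*j/4 (f(h, j) = (7*j/4)*(-3) = -21*j/4)
(f(5, 6) + 90)² = (-21/4*6 + 90)² = (-63/2 + 90)² = (117/2)² = 13689/4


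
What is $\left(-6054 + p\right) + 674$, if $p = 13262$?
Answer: $7882$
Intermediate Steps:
$\left(-6054 + p\right) + 674 = \left(-6054 + 13262\right) + 674 = 7208 + 674 = 7882$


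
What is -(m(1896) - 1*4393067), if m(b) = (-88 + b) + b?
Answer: 4389363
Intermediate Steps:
m(b) = -88 + 2*b
-(m(1896) - 1*4393067) = -((-88 + 2*1896) - 1*4393067) = -((-88 + 3792) - 4393067) = -(3704 - 4393067) = -1*(-4389363) = 4389363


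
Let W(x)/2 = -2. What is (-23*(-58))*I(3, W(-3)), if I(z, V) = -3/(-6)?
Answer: 667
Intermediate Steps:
W(x) = -4 (W(x) = 2*(-2) = -4)
I(z, V) = ½ (I(z, V) = -3*(-⅙) = ½)
(-23*(-58))*I(3, W(-3)) = -23*(-58)*(½) = 1334*(½) = 667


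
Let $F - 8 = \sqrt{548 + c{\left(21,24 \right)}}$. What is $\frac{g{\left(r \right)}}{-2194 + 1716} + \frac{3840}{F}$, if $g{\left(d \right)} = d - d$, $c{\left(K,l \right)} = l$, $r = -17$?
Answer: $- \frac{7680}{127} + \frac{1920 \sqrt{143}}{127} \approx 120.31$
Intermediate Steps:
$g{\left(d \right)} = 0$
$F = 8 + 2 \sqrt{143}$ ($F = 8 + \sqrt{548 + 24} = 8 + \sqrt{572} = 8 + 2 \sqrt{143} \approx 31.917$)
$\frac{g{\left(r \right)}}{-2194 + 1716} + \frac{3840}{F} = \frac{0}{-2194 + 1716} + \frac{3840}{8 + 2 \sqrt{143}} = \frac{0}{-478} + \frac{3840}{8 + 2 \sqrt{143}} = 0 \left(- \frac{1}{478}\right) + \frac{3840}{8 + 2 \sqrt{143}} = 0 + \frac{3840}{8 + 2 \sqrt{143}} = \frac{3840}{8 + 2 \sqrt{143}}$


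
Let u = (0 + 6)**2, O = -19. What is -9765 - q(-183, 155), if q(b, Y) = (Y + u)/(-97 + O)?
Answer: -1132549/116 ≈ -9763.4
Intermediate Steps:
u = 36 (u = 6**2 = 36)
q(b, Y) = -9/29 - Y/116 (q(b, Y) = (Y + 36)/(-97 - 19) = (36 + Y)/(-116) = (36 + Y)*(-1/116) = -9/29 - Y/116)
-9765 - q(-183, 155) = -9765 - (-9/29 - 1/116*155) = -9765 - (-9/29 - 155/116) = -9765 - 1*(-191/116) = -9765 + 191/116 = -1132549/116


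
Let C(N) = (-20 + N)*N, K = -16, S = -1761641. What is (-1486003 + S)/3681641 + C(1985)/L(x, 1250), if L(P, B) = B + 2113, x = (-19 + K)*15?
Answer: 4783136978251/4127119561 ≈ 1159.0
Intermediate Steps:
x = -525 (x = (-19 - 16)*15 = -35*15 = -525)
L(P, B) = 2113 + B
C(N) = N*(-20 + N)
(-1486003 + S)/3681641 + C(1985)/L(x, 1250) = (-1486003 - 1761641)/3681641 + (1985*(-20 + 1985))/(2113 + 1250) = -3247644*1/3681641 + (1985*1965)/3363 = -3247644/3681641 + 3900525*(1/3363) = -3247644/3681641 + 1300175/1121 = 4783136978251/4127119561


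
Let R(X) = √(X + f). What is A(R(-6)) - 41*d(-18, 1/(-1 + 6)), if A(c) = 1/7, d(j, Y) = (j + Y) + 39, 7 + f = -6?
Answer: -30417/35 ≈ -869.06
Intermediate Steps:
f = -13 (f = -7 - 6 = -13)
R(X) = √(-13 + X) (R(X) = √(X - 13) = √(-13 + X))
d(j, Y) = 39 + Y + j (d(j, Y) = (Y + j) + 39 = 39 + Y + j)
A(c) = ⅐
A(R(-6)) - 41*d(-18, 1/(-1 + 6)) = ⅐ - 41*(39 + 1/(-1 + 6) - 18) = ⅐ - 41*(39 + 1/5 - 18) = ⅐ - 41*(39 + ⅕ - 18) = ⅐ - 41*106/5 = ⅐ - 4346/5 = -30417/35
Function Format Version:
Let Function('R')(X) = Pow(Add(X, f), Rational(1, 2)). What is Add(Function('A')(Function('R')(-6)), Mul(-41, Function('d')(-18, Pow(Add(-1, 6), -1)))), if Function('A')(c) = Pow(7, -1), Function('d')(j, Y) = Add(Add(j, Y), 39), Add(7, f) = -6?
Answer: Rational(-30417, 35) ≈ -869.06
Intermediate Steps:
f = -13 (f = Add(-7, -6) = -13)
Function('R')(X) = Pow(Add(-13, X), Rational(1, 2)) (Function('R')(X) = Pow(Add(X, -13), Rational(1, 2)) = Pow(Add(-13, X), Rational(1, 2)))
Function('d')(j, Y) = Add(39, Y, j) (Function('d')(j, Y) = Add(Add(Y, j), 39) = Add(39, Y, j))
Function('A')(c) = Rational(1, 7)
Add(Function('A')(Function('R')(-6)), Mul(-41, Function('d')(-18, Pow(Add(-1, 6), -1)))) = Add(Rational(1, 7), Mul(-41, Add(39, Pow(Add(-1, 6), -1), -18))) = Add(Rational(1, 7), Mul(-41, Add(39, Pow(5, -1), -18))) = Add(Rational(1, 7), Mul(-41, Add(39, Rational(1, 5), -18))) = Add(Rational(1, 7), Mul(-41, Rational(106, 5))) = Add(Rational(1, 7), Rational(-4346, 5)) = Rational(-30417, 35)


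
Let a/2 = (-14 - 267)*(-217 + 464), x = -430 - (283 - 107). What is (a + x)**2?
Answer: 19437936400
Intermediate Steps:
x = -606 (x = -430 - 1*176 = -430 - 176 = -606)
a = -138814 (a = 2*((-14 - 267)*(-217 + 464)) = 2*(-281*247) = 2*(-69407) = -138814)
(a + x)**2 = (-138814 - 606)**2 = (-139420)**2 = 19437936400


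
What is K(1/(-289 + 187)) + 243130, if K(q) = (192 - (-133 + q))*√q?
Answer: 243130 + 33151*I*√102/10404 ≈ 2.4313e+5 + 32.181*I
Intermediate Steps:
K(q) = √q*(325 - q) (K(q) = (192 + (133 - q))*√q = (325 - q)*√q = √q*(325 - q))
K(1/(-289 + 187)) + 243130 = √(1/(-289 + 187))*(325 - 1/(-289 + 187)) + 243130 = √(1/(-102))*(325 - 1/(-102)) + 243130 = √(-1/102)*(325 - 1*(-1/102)) + 243130 = (I*√102/102)*(325 + 1/102) + 243130 = (I*√102/102)*(33151/102) + 243130 = 33151*I*√102/10404 + 243130 = 243130 + 33151*I*√102/10404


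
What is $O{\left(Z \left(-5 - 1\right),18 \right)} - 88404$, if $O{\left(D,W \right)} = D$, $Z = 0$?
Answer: $-88404$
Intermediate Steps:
$O{\left(Z \left(-5 - 1\right),18 \right)} - 88404 = 0 \left(-5 - 1\right) - 88404 = 0 \left(-6\right) - 88404 = 0 - 88404 = -88404$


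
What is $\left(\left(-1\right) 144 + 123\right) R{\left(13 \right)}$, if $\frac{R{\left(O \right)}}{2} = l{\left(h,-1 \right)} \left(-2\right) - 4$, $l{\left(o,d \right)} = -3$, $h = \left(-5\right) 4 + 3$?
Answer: $-84$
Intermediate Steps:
$h = -17$ ($h = -20 + 3 = -17$)
$R{\left(O \right)} = 4$ ($R{\left(O \right)} = 2 \left(\left(-3\right) \left(-2\right) - 4\right) = 2 \left(6 - 4\right) = 2 \cdot 2 = 4$)
$\left(\left(-1\right) 144 + 123\right) R{\left(13 \right)} = \left(\left(-1\right) 144 + 123\right) 4 = \left(-144 + 123\right) 4 = \left(-21\right) 4 = -84$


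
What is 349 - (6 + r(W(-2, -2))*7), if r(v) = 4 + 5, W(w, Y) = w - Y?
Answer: 280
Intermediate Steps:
r(v) = 9
349 - (6 + r(W(-2, -2))*7) = 349 - (6 + 9*7) = 349 - (6 + 63) = 349 - 1*69 = 349 - 69 = 280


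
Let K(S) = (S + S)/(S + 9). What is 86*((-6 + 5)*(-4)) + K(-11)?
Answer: 355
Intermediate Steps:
K(S) = 2*S/(9 + S) (K(S) = (2*S)/(9 + S) = 2*S/(9 + S))
86*((-6 + 5)*(-4)) + K(-11) = 86*((-6 + 5)*(-4)) + 2*(-11)/(9 - 11) = 86*(-1*(-4)) + 2*(-11)/(-2) = 86*4 + 2*(-11)*(-½) = 344 + 11 = 355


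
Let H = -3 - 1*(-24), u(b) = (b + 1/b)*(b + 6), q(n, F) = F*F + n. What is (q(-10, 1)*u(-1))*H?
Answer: 1890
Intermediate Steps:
q(n, F) = n + F² (q(n, F) = F² + n = n + F²)
u(b) = (6 + b)*(b + 1/b) (u(b) = (b + 1/b)*(6 + b) = (6 + b)*(b + 1/b))
H = 21 (H = -3 + 24 = 21)
(q(-10, 1)*u(-1))*H = ((-10 + 1²)*(1 + (-1)² + 6*(-1) + 6/(-1)))*21 = ((-10 + 1)*(1 + 1 - 6 + 6*(-1)))*21 = -9*(1 + 1 - 6 - 6)*21 = -9*(-10)*21 = 90*21 = 1890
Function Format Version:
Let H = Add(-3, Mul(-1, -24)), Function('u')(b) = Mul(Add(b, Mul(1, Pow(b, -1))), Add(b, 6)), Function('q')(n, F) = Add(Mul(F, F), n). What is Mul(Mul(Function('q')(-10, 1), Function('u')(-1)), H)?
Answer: 1890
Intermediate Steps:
Function('q')(n, F) = Add(n, Pow(F, 2)) (Function('q')(n, F) = Add(Pow(F, 2), n) = Add(n, Pow(F, 2)))
Function('u')(b) = Mul(Add(6, b), Add(b, Pow(b, -1))) (Function('u')(b) = Mul(Add(b, Pow(b, -1)), Add(6, b)) = Mul(Add(6, b), Add(b, Pow(b, -1))))
H = 21 (H = Add(-3, 24) = 21)
Mul(Mul(Function('q')(-10, 1), Function('u')(-1)), H) = Mul(Mul(Add(-10, Pow(1, 2)), Add(1, Pow(-1, 2), Mul(6, -1), Mul(6, Pow(-1, -1)))), 21) = Mul(Mul(Add(-10, 1), Add(1, 1, -6, Mul(6, -1))), 21) = Mul(Mul(-9, Add(1, 1, -6, -6)), 21) = Mul(Mul(-9, -10), 21) = Mul(90, 21) = 1890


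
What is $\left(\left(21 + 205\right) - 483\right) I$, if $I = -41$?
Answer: $10537$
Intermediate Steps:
$\left(\left(21 + 205\right) - 483\right) I = \left(\left(21 + 205\right) - 483\right) \left(-41\right) = \left(226 - 483\right) \left(-41\right) = \left(-257\right) \left(-41\right) = 10537$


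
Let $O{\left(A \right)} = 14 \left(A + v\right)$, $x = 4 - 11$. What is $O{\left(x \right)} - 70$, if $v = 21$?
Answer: $126$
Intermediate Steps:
$x = -7$
$O{\left(A \right)} = 294 + 14 A$ ($O{\left(A \right)} = 14 \left(A + 21\right) = 14 \left(21 + A\right) = 294 + 14 A$)
$O{\left(x \right)} - 70 = \left(294 + 14 \left(-7\right)\right) - 70 = \left(294 - 98\right) + \left(\left(-43 - 115\right) + 88\right) = 196 + \left(-158 + 88\right) = 196 - 70 = 126$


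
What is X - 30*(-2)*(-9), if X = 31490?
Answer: 30950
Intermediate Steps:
X - 30*(-2)*(-9) = 31490 - 30*(-2)*(-9) = 31490 - (-60)*(-9) = 31490 - 1*540 = 31490 - 540 = 30950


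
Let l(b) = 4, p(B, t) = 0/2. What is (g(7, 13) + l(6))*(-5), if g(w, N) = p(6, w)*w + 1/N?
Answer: -265/13 ≈ -20.385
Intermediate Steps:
p(B, t) = 0 (p(B, t) = 0*(1/2) = 0)
g(w, N) = 1/N (g(w, N) = 0*w + 1/N = 0 + 1/N = 1/N)
(g(7, 13) + l(6))*(-5) = (1/13 + 4)*(-5) = (53/13)*(-5) = -265/13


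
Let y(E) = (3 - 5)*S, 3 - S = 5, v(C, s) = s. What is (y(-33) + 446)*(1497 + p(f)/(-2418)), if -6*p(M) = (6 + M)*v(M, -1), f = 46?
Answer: 20883100/31 ≈ 6.7365e+5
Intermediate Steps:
S = -2 (S = 3 - 1*5 = 3 - 5 = -2)
p(M) = 1 + M/6 (p(M) = -(6 + M)*(-1)/6 = -(-6 - M)/6 = 1 + M/6)
y(E) = 4 (y(E) = (3 - 5)*(-2) = -2*(-2) = 4)
(y(-33) + 446)*(1497 + p(f)/(-2418)) = (4 + 446)*(1497 + (1 + (⅙)*46)/(-2418)) = 450*(1497 + (1 + 23/3)*(-1/2418)) = 450*(1497 + (26/3)*(-1/2418)) = 450*(1497 - 1/279) = 450*(417662/279) = 20883100/31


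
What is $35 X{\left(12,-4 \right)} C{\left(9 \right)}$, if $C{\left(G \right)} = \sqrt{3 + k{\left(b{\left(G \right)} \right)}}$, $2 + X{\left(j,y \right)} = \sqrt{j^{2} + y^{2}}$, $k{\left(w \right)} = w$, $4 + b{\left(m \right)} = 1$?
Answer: $0$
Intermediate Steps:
$b{\left(m \right)} = -3$ ($b{\left(m \right)} = -4 + 1 = -3$)
$X{\left(j,y \right)} = -2 + \sqrt{j^{2} + y^{2}}$
$C{\left(G \right)} = 0$ ($C{\left(G \right)} = \sqrt{3 - 3} = \sqrt{0} = 0$)
$35 X{\left(12,-4 \right)} C{\left(9 \right)} = 35 \left(-2 + \sqrt{12^{2} + \left(-4\right)^{2}}\right) 0 = 35 \left(-2 + \sqrt{144 + 16}\right) 0 = 35 \left(-2 + \sqrt{160}\right) 0 = 35 \left(-2 + 4 \sqrt{10}\right) 0 = \left(-70 + 140 \sqrt{10}\right) 0 = 0$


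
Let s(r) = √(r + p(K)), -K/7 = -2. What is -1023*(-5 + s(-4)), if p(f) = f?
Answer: 5115 - 1023*√10 ≈ 1880.0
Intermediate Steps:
K = 14 (K = -7*(-2) = 14)
s(r) = √(14 + r) (s(r) = √(r + 14) = √(14 + r))
-1023*(-5 + s(-4)) = -1023*(-5 + √(14 - 4)) = -1023*(-5 + √10) = 5115 - 1023*√10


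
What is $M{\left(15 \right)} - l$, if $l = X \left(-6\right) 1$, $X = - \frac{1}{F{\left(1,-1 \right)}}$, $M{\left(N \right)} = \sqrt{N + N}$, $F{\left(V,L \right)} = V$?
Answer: $-6 + \sqrt{30} \approx -0.52277$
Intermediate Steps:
$M{\left(N \right)} = \sqrt{2} \sqrt{N}$ ($M{\left(N \right)} = \sqrt{2 N} = \sqrt{2} \sqrt{N}$)
$X = -1$ ($X = - 1^{-1} = \left(-1\right) 1 = -1$)
$l = 6$ ($l = \left(-1\right) \left(-6\right) 1 = 6 \cdot 1 = 6$)
$M{\left(15 \right)} - l = \sqrt{2} \sqrt{15} - 6 = \sqrt{30} - 6 = -6 + \sqrt{30}$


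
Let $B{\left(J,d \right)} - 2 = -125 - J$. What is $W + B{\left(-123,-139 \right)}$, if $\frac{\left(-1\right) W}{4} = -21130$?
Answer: $84520$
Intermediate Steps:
$W = 84520$ ($W = \left(-4\right) \left(-21130\right) = 84520$)
$B{\left(J,d \right)} = -123 - J$ ($B{\left(J,d \right)} = 2 - \left(125 + J\right) = -123 - J$)
$W + B{\left(-123,-139 \right)} = 84520 - 0 = 84520 + \left(-123 + 123\right) = 84520 + 0 = 84520$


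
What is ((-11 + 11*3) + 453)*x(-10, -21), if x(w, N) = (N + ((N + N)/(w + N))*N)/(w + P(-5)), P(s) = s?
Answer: 48545/31 ≈ 1566.0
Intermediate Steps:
x(w, N) = (N + 2*N²/(N + w))/(-5 + w) (x(w, N) = (N + ((N + N)/(w + N))*N)/(w - 5) = (N + ((2*N)/(N + w))*N)/(-5 + w) = (N + (2*N/(N + w))*N)/(-5 + w) = (N + 2*N²/(N + w))/(-5 + w))
((-11 + 11*3) + 453)*x(-10, -21) = ((-11 + 11*3) + 453)*(-21*(-10 + 3*(-21))/((-10)² - 5*(-21) - 5*(-10) - 21*(-10))) = ((-11 + 33) + 453)*(-21*(-10 - 63)/(100 + 105 + 50 + 210)) = (22 + 453)*(-21*(-73)/465) = 475*(-21*1/465*(-73)) = 475*(511/155) = 48545/31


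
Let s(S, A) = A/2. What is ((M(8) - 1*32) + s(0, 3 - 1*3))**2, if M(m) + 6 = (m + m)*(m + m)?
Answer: 47524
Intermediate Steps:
M(m) = -6 + 4*m**2 (M(m) = -6 + (m + m)*(m + m) = -6 + (2*m)*(2*m) = -6 + 4*m**2)
s(S, A) = A/2
((M(8) - 1*32) + s(0, 3 - 1*3))**2 = (((-6 + 4*8**2) - 1*32) + (3 - 1*3)/2)**2 = (((-6 + 4*64) - 32) + (3 - 3)/2)**2 = (((-6 + 256) - 32) + (1/2)*0)**2 = ((250 - 32) + 0)**2 = (218 + 0)**2 = 218**2 = 47524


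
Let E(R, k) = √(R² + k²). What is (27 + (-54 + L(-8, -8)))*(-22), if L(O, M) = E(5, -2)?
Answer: 594 - 22*√29 ≈ 475.53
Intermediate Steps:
L(O, M) = √29 (L(O, M) = √(5² + (-2)²) = √(25 + 4) = √29)
(27 + (-54 + L(-8, -8)))*(-22) = (27 + (-54 + √29))*(-22) = (-27 + √29)*(-22) = 594 - 22*√29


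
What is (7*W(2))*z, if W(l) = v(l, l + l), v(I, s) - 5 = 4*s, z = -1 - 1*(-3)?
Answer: 294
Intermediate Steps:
z = 2 (z = -1 + 3 = 2)
v(I, s) = 5 + 4*s
W(l) = 5 + 8*l (W(l) = 5 + 4*(l + l) = 5 + 4*(2*l) = 5 + 8*l)
(7*W(2))*z = (7*(5 + 8*2))*2 = (7*(5 + 16))*2 = (7*21)*2 = 147*2 = 294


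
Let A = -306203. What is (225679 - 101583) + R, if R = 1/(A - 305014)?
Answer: 75849584831/611217 ≈ 1.2410e+5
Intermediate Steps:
R = -1/611217 (R = 1/(-306203 - 305014) = 1/(-611217) = -1/611217 ≈ -1.6361e-6)
(225679 - 101583) + R = (225679 - 101583) - 1/611217 = 124096 - 1/611217 = 75849584831/611217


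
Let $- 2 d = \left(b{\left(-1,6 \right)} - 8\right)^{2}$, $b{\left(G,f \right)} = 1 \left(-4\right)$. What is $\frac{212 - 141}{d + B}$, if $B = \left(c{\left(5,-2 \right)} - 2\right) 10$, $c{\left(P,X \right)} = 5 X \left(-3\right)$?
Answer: $\frac{71}{208} \approx 0.34135$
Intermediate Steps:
$c{\left(P,X \right)} = - 15 X$
$B = 280$ ($B = \left(\left(-15\right) \left(-2\right) - 2\right) 10 = \left(30 - 2\right) 10 = 28 \cdot 10 = 280$)
$b{\left(G,f \right)} = -4$
$d = -72$ ($d = - \frac{\left(-4 - 8\right)^{2}}{2} = - \frac{\left(-12\right)^{2}}{2} = \left(- \frac{1}{2}\right) 144 = -72$)
$\frac{212 - 141}{d + B} = \frac{212 - 141}{-72 + 280} = \frac{71}{208}$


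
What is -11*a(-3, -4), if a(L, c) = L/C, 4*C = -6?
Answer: -22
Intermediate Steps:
C = -3/2 (C = (¼)*(-6) = -3/2 ≈ -1.5000)
a(L, c) = -2*L/3 (a(L, c) = L/(-3/2) = L*(-⅔) = -2*L/3)
-11*a(-3, -4) = -(-22)*(-3)/3 = -11*2 = -22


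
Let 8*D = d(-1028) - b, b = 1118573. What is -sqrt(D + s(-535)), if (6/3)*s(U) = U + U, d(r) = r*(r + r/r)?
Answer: -I*sqrt(134194)/4 ≈ -91.581*I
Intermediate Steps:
d(r) = r*(1 + r) (d(r) = r*(r + 1) = r*(1 + r))
s(U) = U (s(U) = (U + U)/2 = (2*U)/2 = U)
D = -62817/8 (D = (-1028*(1 - 1028) - 1*1118573)/8 = (-1028*(-1027) - 1118573)/8 = (1055756 - 1118573)/8 = (1/8)*(-62817) = -62817/8 ≈ -7852.1)
-sqrt(D + s(-535)) = -sqrt(-62817/8 - 535) = -sqrt(-67097/8) = -I*sqrt(134194)/4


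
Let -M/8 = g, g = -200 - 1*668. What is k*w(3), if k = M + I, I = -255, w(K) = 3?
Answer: 20067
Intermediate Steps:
g = -868 (g = -200 - 668 = -868)
M = 6944 (M = -8*(-868) = 6944)
k = 6689 (k = 6944 - 255 = 6689)
k*w(3) = 6689*3 = 20067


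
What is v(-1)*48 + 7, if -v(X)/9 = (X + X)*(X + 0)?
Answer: -857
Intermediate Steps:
v(X) = -18*X**2 (v(X) = -9*(X + X)*(X + 0) = -9*2*X*X = -18*X**2)
v(-1)*48 + 7 = -18*(-1)**2*48 + 7 = -18*1*48 + 7 = -18*48 + 7 = -864 + 7 = -857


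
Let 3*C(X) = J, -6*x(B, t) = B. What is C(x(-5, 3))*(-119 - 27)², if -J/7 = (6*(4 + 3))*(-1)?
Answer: 2088968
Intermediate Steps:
x(B, t) = -B/6
J = 294 (J = -7*6*(4 + 3)*(-1) = -7*6*7*(-1) = -294*(-1) = -7*(-42) = 294)
C(X) = 98 (C(X) = (⅓)*294 = 98)
C(x(-5, 3))*(-119 - 27)² = 98*(-119 - 27)² = 98*(-146)² = 98*21316 = 2088968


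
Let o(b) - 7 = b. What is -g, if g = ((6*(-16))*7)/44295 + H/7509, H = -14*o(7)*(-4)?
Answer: -9893744/110870385 ≈ -0.089237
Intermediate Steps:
o(b) = 7 + b
H = 784 (H = -14*(7 + 7)*(-4) = -14*14*(-4) = -196*(-4) = 784)
g = 9893744/110870385 (g = ((6*(-16))*7)/44295 + 784/7509 = -96*7*(1/44295) + 784*(1/7509) = -672*1/44295 + 784/7509 = -224/14765 + 784/7509 = 9893744/110870385 ≈ 0.089237)
-g = -1*9893744/110870385 = -9893744/110870385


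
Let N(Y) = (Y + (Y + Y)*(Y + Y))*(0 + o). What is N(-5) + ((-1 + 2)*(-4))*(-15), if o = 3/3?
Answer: 155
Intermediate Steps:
o = 1 (o = 3*(1/3) = 1)
N(Y) = Y + 4*Y**2 (N(Y) = (Y + (Y + Y)*(Y + Y))*(0 + 1) = (Y + (2*Y)*(2*Y))*1 = (Y + 4*Y**2)*1 = Y + 4*Y**2)
N(-5) + ((-1 + 2)*(-4))*(-15) = -5*(1 + 4*(-5)) + ((-1 + 2)*(-4))*(-15) = -5*(1 - 20) + (1*(-4))*(-15) = -5*(-19) - 4*(-15) = 95 + 60 = 155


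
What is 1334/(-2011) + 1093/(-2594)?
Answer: -5658419/5216534 ≈ -1.0847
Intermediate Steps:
1334/(-2011) + 1093/(-2594) = 1334*(-1/2011) + 1093*(-1/2594) = -1334/2011 - 1093/2594 = -5658419/5216534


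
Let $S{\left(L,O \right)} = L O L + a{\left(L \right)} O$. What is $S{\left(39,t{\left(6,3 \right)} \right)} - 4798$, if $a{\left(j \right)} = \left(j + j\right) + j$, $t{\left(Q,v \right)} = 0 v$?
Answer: $-4798$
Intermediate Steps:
$t{\left(Q,v \right)} = 0$
$a{\left(j \right)} = 3 j$ ($a{\left(j \right)} = 2 j + j = 3 j$)
$S{\left(L,O \right)} = O L^{2} + 3 L O$ ($S{\left(L,O \right)} = L O L + 3 L O = O L^{2} + 3 L O$)
$S{\left(39,t{\left(6,3 \right)} \right)} - 4798 = 39 \cdot 0 \left(3 + 39\right) - 4798 = 39 \cdot 0 \cdot 42 - 4798 = 0 - 4798 = -4798$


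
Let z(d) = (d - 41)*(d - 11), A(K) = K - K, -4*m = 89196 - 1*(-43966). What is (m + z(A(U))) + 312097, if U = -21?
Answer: 558515/2 ≈ 2.7926e+5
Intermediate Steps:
m = -66581/2 (m = -(89196 - 1*(-43966))/4 = -(89196 + 43966)/4 = -1/4*133162 = -66581/2 ≈ -33291.)
A(K) = 0
z(d) = (-41 + d)*(-11 + d)
(m + z(A(U))) + 312097 = (-66581/2 + (451 + 0**2 - 52*0)) + 312097 = (-66581/2 + (451 + 0 + 0)) + 312097 = (-66581/2 + 451) + 312097 = -65679/2 + 312097 = 558515/2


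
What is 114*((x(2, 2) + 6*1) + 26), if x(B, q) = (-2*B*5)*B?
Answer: -912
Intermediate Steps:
x(B, q) = -10*B**2 (x(B, q) = (-10*B)*B = -10*B**2)
114*((x(2, 2) + 6*1) + 26) = 114*((-10*2**2 + 6*1) + 26) = 114*((-10*4 + 6) + 26) = 114*((-40 + 6) + 26) = 114*(-34 + 26) = 114*(-8) = -912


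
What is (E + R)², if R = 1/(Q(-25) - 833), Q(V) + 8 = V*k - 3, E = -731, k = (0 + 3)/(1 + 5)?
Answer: 1568017362025/2934369 ≈ 5.3436e+5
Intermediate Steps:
k = ½ (k = 3/6 = 3*(⅙) = ½ ≈ 0.50000)
Q(V) = -11 + V/2 (Q(V) = -8 + (V*(½) - 3) = -8 + (V/2 - 3) = -8 + (-3 + V/2) = -11 + V/2)
R = -2/1713 (R = 1/((-11 + (½)*(-25)) - 833) = 1/((-11 - 25/2) - 833) = 1/(-47/2 - 833) = 1/(-1713/2) = -2/1713 ≈ -0.0011675)
(E + R)² = (-731 - 2/1713)² = (-1252205/1713)² = 1568017362025/2934369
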